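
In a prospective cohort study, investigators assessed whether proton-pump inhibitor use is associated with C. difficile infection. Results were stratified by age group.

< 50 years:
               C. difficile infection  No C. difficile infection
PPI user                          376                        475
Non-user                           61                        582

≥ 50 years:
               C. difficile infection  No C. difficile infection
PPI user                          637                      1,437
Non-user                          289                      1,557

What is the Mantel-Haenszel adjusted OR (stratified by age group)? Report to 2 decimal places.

OR_MH = Σ(aᵢdᵢ/nᵢ) / Σ(bᵢcᵢ/nᵢ), where nᵢ is the stratum total.
Stratum 1 (< 50 years): n = 1494; a·d/n = 376·582/1494 = 146.4739; b·c/n = 475·61/1494 = 19.3942
Stratum 2 (≥ 50 years): n = 3920; a·d/n = 637·1557/3920 = 253.0125; b·c/n = 1437·289/3920 = 105.9421
OR_MH = (146.4739 + 253.0125) / (19.3942 + 105.9421) = 399.4864 / 125.3363 = 3.18732

3.19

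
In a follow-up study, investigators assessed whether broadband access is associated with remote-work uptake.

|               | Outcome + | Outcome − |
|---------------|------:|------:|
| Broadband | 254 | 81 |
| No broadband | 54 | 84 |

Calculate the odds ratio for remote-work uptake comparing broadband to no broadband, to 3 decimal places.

Cells: a = 254, b = 81, c = 54, d = 84.
OR = (a·d)/(b·c) = (254 × 84) / (81 × 54) = 21336 / 4374 = 4.87791
The odds of remote-work uptake are about 4.88 times as high in the broadband group.

4.878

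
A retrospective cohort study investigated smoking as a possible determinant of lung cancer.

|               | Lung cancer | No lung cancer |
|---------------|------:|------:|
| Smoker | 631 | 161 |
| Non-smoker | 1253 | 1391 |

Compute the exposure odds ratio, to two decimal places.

4.35

Cells: a = 631, b = 161, c = 1253, d = 1391.
OR = (a·d)/(b·c) = (631 × 1391) / (161 × 1253) = 877721 / 201733 = 4.35090
The odds of lung cancer are about 4.35 times as high in the smoker group.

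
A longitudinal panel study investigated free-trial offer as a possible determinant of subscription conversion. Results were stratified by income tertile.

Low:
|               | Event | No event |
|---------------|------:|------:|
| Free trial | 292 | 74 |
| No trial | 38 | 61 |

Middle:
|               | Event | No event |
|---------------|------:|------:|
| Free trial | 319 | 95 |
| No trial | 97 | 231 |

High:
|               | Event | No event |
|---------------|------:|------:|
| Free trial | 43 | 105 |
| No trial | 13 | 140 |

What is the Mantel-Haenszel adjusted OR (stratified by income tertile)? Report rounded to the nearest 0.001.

6.853

OR_MH = Σ(aᵢdᵢ/nᵢ) / Σ(bᵢcᵢ/nᵢ), where nᵢ is the stratum total.
Stratum 1 (Low): n = 465; a·d/n = 292·61/465 = 38.3054; b·c/n = 74·38/465 = 6.0473
Stratum 2 (Middle): n = 742; a·d/n = 319·231/742 = 99.3113; b·c/n = 95·97/742 = 12.4191
Stratum 3 (High): n = 301; a·d/n = 43·140/301 = 20.0000; b·c/n = 105·13/301 = 4.5349
OR_MH = (38.3054 + 99.3113 + 20.0000) / (6.0473 + 12.4191 + 4.5349) = 157.6167 / 23.0013 = 6.85250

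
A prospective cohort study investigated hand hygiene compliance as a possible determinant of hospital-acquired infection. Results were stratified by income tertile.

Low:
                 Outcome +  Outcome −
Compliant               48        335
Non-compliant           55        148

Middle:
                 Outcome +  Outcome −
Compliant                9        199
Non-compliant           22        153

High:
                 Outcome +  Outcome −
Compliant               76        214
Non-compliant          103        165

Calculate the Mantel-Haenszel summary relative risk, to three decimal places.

RR_MH = Σ(aᵢ·n₀ᵢ/nᵢ) / Σ(cᵢ·n₁ᵢ/nᵢ), with n₁ᵢ = aᵢ+bᵢ (exposed), n₀ᵢ = cᵢ+dᵢ (unexposed), nᵢ = n₁ᵢ+n₀ᵢ.
Stratum 1 (Low): n₁ = 383, n₀ = 203, n = 586; a·n₀/n = 48·203/586 = 16.6280; c·n₁/n = 55·383/586 = 35.9471
Stratum 2 (Middle): n₁ = 208, n₀ = 175, n = 383; a·n₀/n = 9·175/383 = 4.1123; c·n₁/n = 22·208/383 = 11.9478
Stratum 3 (High): n₁ = 290, n₀ = 268, n = 558; a·n₀/n = 76·268/558 = 36.5018; c·n₁/n = 103·290/558 = 53.5305
RR_MH = (16.6280 + 4.1123 + 36.5018) / (35.9471 + 11.9478 + 53.5305) = 57.2421 / 101.4253 = 0.56438

0.564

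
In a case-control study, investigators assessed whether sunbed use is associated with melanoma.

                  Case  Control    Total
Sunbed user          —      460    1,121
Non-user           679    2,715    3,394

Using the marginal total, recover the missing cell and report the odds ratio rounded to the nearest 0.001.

5.746

The missing cell is in the exposed row: 1121 − 460 = 661.
So a = 661, b = 460, c = 679, d = 2715.
OR = (a·d)/(b·c) = (661 × 2715) / (460 × 679) = 1794615 / 312340 = 5.74571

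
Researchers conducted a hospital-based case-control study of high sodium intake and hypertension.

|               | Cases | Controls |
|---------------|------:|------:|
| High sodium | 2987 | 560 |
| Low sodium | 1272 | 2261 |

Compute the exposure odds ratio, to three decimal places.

Cells: a = 2987, b = 560, c = 1272, d = 2261.
OR = (a·d)/(b·c) = (2987 × 2261) / (560 × 1272) = 6753607 / 712320 = 9.48114
The odds of hypertension are about 9.48 times as high in the high sodium group.

9.481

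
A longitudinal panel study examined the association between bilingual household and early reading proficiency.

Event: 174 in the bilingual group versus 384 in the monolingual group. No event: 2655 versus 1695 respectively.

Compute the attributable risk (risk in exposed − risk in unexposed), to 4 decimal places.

From the description: a = 174, b = 2655, c = 384, d = 1695.
Risk in exposed = 174/2829 = 0.061506; risk in unexposed = 384/2079 = 0.184704.
Risk difference = 0.061506 − 0.184704 = -0.123198

-0.1232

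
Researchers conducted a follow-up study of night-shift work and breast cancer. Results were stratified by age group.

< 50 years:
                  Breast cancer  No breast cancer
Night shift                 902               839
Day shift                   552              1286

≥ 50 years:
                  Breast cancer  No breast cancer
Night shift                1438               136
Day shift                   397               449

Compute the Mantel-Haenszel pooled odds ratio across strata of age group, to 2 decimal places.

OR_MH = Σ(aᵢdᵢ/nᵢ) / Σ(bᵢcᵢ/nᵢ), where nᵢ is the stratum total.
Stratum 1 (< 50 years): n = 3579; a·d/n = 902·1286/3579 = 324.1051; b·c/n = 839·552/3579 = 129.4015
Stratum 2 (≥ 50 years): n = 2420; a·d/n = 1438·449/2420 = 266.8025; b·c/n = 136·397/2420 = 22.3107
OR_MH = (324.1051 + 266.8025) / (129.4015 + 22.3107) = 590.9075 / 151.7123 = 3.89492

3.89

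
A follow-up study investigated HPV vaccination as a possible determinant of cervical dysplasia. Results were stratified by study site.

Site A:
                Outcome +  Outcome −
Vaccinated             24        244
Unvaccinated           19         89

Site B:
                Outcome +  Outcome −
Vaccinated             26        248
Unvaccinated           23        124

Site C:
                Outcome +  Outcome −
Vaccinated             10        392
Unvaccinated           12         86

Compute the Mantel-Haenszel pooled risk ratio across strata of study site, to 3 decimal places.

0.470

RR_MH = Σ(aᵢ·n₀ᵢ/nᵢ) / Σ(cᵢ·n₁ᵢ/nᵢ), with n₁ᵢ = aᵢ+bᵢ (exposed), n₀ᵢ = cᵢ+dᵢ (unexposed), nᵢ = n₁ᵢ+n₀ᵢ.
Stratum 1 (Site A): n₁ = 268, n₀ = 108, n = 376; a·n₀/n = 24·108/376 = 6.8936; c·n₁/n = 19·268/376 = 13.5426
Stratum 2 (Site B): n₁ = 274, n₀ = 147, n = 421; a·n₀/n = 26·147/421 = 9.0784; c·n₁/n = 23·274/421 = 14.9691
Stratum 3 (Site C): n₁ = 402, n₀ = 98, n = 500; a·n₀/n = 10·98/500 = 1.9600; c·n₁/n = 12·402/500 = 9.6480
RR_MH = (6.8936 + 9.0784 + 1.9600) / (13.5426 + 14.9691 + 9.6480) = 17.9320 / 38.1597 = 0.46992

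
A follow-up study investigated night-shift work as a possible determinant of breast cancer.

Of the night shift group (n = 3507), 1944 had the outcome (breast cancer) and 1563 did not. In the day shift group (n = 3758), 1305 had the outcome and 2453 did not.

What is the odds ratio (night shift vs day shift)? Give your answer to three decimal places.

2.338

From the description: a = 1944, b = 1563, c = 1305, d = 2453.
OR = (a·d)/(b·c) = (1944 × 2453) / (1563 × 1305) = 4768632 / 2039715 = 2.33789
The odds of breast cancer are about 2.34 times as high in the night shift group.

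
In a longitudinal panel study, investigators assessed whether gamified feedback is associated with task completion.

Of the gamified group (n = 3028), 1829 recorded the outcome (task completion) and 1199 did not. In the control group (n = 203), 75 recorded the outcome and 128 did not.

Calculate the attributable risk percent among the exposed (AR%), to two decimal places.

From the description: a = 1829, b = 1199, c = 75, d = 128.
Risk in exposed = 1829/3028 = 0.60403; risk in unexposed = 75/203 = 0.36946.
RR = 0.60403/0.36946 = 1.63491
AR% = (RR − 1)/RR × 100 = (1.63491 − 1)/1.63491 × 100 = 38.8344%

38.83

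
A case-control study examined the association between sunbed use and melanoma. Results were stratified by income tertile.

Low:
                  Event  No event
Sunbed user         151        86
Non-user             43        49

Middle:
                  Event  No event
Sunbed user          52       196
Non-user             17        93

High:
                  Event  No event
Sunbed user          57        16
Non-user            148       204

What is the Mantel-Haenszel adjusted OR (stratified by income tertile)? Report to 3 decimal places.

OR_MH = Σ(aᵢdᵢ/nᵢ) / Σ(bᵢcᵢ/nᵢ), where nᵢ is the stratum total.
Stratum 1 (Low): n = 329; a·d/n = 151·49/329 = 22.4894; b·c/n = 86·43/329 = 11.2401
Stratum 2 (Middle): n = 358; a·d/n = 52·93/358 = 13.5084; b·c/n = 196·17/358 = 9.3073
Stratum 3 (High): n = 425; a·d/n = 57·204/425 = 27.3600; b·c/n = 16·148/425 = 5.5718
OR_MH = (22.4894 + 13.5084 + 27.3600) / (11.2401 + 9.3073 + 5.5718) = 63.3577 / 26.1191 = 2.42572

2.426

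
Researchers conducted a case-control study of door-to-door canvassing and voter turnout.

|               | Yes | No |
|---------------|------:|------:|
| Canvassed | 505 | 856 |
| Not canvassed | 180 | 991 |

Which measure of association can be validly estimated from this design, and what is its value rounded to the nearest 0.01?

Cells: a = 505, b = 856, c = 180, d = 991.
This is a case-control study: participants were sampled on outcome status, so risks in the source population cannot be estimated directly — relative risk is not valid here. The odds ratio is the appropriate measure.
OR = (a·d)/(b·c) = (505 × 991) / (856 × 180) = 500455 / 154080 = 3.24802

3.25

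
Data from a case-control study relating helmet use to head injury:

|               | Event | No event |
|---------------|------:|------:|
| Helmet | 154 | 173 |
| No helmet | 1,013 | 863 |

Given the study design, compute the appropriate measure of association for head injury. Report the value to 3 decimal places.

0.758

Cells: a = 154, b = 173, c = 1013, d = 863.
This is a case-control study: participants were sampled on outcome status, so risks in the source population cannot be estimated directly — relative risk is not valid here. The odds ratio is the appropriate measure.
OR = (a·d)/(b·c) = (154 × 863) / (173 × 1013) = 132902 / 175249 = 0.75836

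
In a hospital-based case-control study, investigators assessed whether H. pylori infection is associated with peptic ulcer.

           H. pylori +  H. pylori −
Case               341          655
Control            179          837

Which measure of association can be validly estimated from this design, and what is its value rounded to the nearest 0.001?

Reading the table with exposure as columns: a = 341 (H. pylori +, case), b = 179 (H. pylori +, non-case), c = 655 (H. pylori −, case), d = 837.
This is a hospital-based case-control study: participants were sampled on outcome status, so risks in the source population cannot be estimated directly — relative risk is not valid here. The odds ratio is the appropriate measure.
OR = (a·d)/(b·c) = (341 × 837) / (179 × 655) = 285417 / 117245 = 2.43436

2.434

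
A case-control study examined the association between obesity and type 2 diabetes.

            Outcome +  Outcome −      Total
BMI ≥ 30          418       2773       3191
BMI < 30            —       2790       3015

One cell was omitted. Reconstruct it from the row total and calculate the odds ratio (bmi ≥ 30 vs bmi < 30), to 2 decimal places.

1.87

The missing cell is in the unexposed row: 3015 − 2790 = 225.
So a = 418, b = 2773, c = 225, d = 2790.
OR = (a·d)/(b·c) = (418 × 2790) / (2773 × 225) = 1166220 / 623925 = 1.86917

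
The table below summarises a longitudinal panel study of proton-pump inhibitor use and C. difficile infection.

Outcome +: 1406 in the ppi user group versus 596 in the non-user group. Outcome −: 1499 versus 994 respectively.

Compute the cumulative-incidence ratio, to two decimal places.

From the description: a = 1406, b = 1499, c = 596, d = 994.
Risk in exposed = 1406/2905 = 0.48399; risk in unexposed = 596/1590 = 0.37484.
RR = 0.48399 / 0.37484 = 1.29119
The risk among the exposed is 1.29 times that among the unexposed.

1.29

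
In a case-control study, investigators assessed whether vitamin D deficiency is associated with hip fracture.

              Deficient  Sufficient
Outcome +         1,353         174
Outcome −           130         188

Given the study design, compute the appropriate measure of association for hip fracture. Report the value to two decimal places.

Reading the table with exposure as columns: a = 1353 (Deficient, case), b = 130 (Deficient, non-case), c = 174 (Sufficient, case), d = 188.
This is a case-control study: participants were sampled on outcome status, so risks in the source population cannot be estimated directly — relative risk is not valid here. The odds ratio is the appropriate measure.
OR = (a·d)/(b·c) = (1353 × 188) / (130 × 174) = 254364 / 22620 = 11.24509

11.25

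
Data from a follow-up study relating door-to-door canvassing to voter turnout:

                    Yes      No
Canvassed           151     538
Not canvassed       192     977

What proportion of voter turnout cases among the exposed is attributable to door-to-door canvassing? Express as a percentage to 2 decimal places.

25.06

Cells: a = 151, b = 538, c = 192, d = 977.
Risk in exposed = 151/689 = 0.21916; risk in unexposed = 192/1169 = 0.16424.
RR = 0.21916/0.16424 = 1.33435
AR% = (RR − 1)/RR × 100 = (1.33435 − 1)/1.33435 × 100 = 25.0574%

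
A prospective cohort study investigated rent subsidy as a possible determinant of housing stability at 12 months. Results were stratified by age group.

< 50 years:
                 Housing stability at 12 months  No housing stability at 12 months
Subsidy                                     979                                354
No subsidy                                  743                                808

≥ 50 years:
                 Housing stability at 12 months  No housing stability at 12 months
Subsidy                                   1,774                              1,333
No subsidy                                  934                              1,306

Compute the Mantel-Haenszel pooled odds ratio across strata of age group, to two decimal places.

2.18

OR_MH = Σ(aᵢdᵢ/nᵢ) / Σ(bᵢcᵢ/nᵢ), where nᵢ is the stratum total.
Stratum 1 (< 50 years): n = 2884; a·d/n = 979·808/2884 = 274.2829; b·c/n = 354·743/2884 = 91.2004
Stratum 2 (≥ 50 years): n = 5347; a·d/n = 1774·1306/5347 = 433.2979; b·c/n = 1333·934/5347 = 232.8450
OR_MH = (274.2829 + 433.2979) / (91.2004 + 232.8450) = 707.5809 / 324.0454 = 2.18359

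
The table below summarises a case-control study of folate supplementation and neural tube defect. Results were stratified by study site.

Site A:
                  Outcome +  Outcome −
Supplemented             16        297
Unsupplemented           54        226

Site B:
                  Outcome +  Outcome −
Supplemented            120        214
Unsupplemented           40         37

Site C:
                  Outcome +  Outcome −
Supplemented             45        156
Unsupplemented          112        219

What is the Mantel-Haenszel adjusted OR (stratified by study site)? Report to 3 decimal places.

0.439

OR_MH = Σ(aᵢdᵢ/nᵢ) / Σ(bᵢcᵢ/nᵢ), where nᵢ is the stratum total.
Stratum 1 (Site A): n = 593; a·d/n = 16·226/593 = 6.0978; b·c/n = 297·54/593 = 27.0455
Stratum 2 (Site B): n = 411; a·d/n = 120·37/411 = 10.8029; b·c/n = 214·40/411 = 20.8273
Stratum 3 (Site C): n = 532; a·d/n = 45·219/532 = 18.5244; b·c/n = 156·112/532 = 32.8421
OR_MH = (6.0978 + 10.8029 + 18.5244) / (27.0455 + 20.8273 + 32.8421) = 35.4252 / 80.7149 = 0.43889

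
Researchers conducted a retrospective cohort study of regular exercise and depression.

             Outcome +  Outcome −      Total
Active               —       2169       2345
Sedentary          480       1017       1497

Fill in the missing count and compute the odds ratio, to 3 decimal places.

0.172

The missing cell is in the exposed row: 2345 − 2169 = 176.
So a = 176, b = 2169, c = 480, d = 1017.
OR = (a·d)/(b·c) = (176 × 1017) / (2169 × 480) = 178992 / 1041120 = 0.17192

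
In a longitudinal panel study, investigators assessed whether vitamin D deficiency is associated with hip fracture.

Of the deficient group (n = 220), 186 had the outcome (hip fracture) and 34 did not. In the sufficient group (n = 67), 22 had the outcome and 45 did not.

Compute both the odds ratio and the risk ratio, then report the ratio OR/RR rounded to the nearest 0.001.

From the description: a = 186, b = 34, c = 22, d = 45.
OR = (186·45)/(34·22) = 8370/748 = 11.18984
Risk in exposed = 186/220 = 0.84545; risk in unexposed = 22/67 = 0.32836; RR = 2.57479
OR/RR = 11.18984 / 2.57479 = 4.34592
The outcome is not rare, so the OR lies further from 1 than the RR.

4.346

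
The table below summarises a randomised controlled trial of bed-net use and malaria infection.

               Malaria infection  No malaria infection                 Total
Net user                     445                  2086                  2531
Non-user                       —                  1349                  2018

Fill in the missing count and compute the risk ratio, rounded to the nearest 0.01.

The missing cell is in the unexposed row: 2018 − 1349 = 669.
So a = 445, b = 2086, c = 669, d = 1349.
RR = [a/(a+b)] / [c/(c+d)] = (445/2531) / (669/2018) = 0.17582/0.33152 = 0.53035

0.53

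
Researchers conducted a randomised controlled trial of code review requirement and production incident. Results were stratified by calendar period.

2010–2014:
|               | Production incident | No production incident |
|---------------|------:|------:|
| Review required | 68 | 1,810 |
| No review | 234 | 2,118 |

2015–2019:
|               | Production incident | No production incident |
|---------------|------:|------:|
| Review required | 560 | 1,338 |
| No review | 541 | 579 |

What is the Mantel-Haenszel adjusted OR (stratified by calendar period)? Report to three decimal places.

0.416

OR_MH = Σ(aᵢdᵢ/nᵢ) / Σ(bᵢcᵢ/nᵢ), where nᵢ is the stratum total.
Stratum 1 (2010–2014): n = 4230; a·d/n = 68·2118/4230 = 34.0482; b·c/n = 1810·234/4230 = 100.1277
Stratum 2 (2015–2019): n = 3018; a·d/n = 560·579/3018 = 107.4354; b·c/n = 1338·541/3018 = 239.8469
OR_MH = (34.0482 + 107.4354) / (100.1277 + 239.8469) = 141.4836 / 339.9746 = 0.41616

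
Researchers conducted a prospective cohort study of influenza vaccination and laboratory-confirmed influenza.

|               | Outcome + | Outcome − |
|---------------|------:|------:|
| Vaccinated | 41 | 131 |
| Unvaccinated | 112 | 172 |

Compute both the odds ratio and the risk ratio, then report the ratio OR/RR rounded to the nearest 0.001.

0.795

Cells: a = 41, b = 131, c = 112, d = 172.
OR = (41·172)/(131·112) = 7052/14672 = 0.48064
Risk in exposed = 41/172 = 0.23837; risk in unexposed = 112/284 = 0.39437; RR = 0.60444
OR/RR = 0.48064 / 0.60444 = 0.79518
The outcome is not rare, so the OR lies further from 1 than the RR.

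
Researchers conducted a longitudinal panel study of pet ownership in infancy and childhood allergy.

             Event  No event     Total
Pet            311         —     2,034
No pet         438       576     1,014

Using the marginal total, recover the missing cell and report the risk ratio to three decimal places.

The missing cell is in the exposed row: 2034 − 311 = 1723.
So a = 311, b = 1723, c = 438, d = 576.
RR = [a/(a+b)] / [c/(c+d)] = (311/2034) / (438/1014) = 0.15290/0.43195 = 0.35398

0.354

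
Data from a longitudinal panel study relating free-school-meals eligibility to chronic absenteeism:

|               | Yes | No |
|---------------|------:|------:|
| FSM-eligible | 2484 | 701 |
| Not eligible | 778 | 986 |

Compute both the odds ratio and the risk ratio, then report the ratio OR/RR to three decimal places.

Cells: a = 2484, b = 701, c = 778, d = 986.
OR = (2484·986)/(701·778) = 2449224/545378 = 4.49087
Risk in exposed = 2484/3185 = 0.77991; risk in unexposed = 778/1764 = 0.44104; RR = 1.76832
OR/RR = 4.49087 / 1.76832 = 2.53963
The outcome is not rare, so the OR lies further from 1 than the RR.

2.540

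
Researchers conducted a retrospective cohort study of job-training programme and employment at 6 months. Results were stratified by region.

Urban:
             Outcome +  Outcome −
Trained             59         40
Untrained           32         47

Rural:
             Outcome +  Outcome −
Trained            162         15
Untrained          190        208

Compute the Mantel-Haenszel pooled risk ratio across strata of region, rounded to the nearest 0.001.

RR_MH = Σ(aᵢ·n₀ᵢ/nᵢ) / Σ(cᵢ·n₁ᵢ/nᵢ), with n₁ᵢ = aᵢ+bᵢ (exposed), n₀ᵢ = cᵢ+dᵢ (unexposed), nᵢ = n₁ᵢ+n₀ᵢ.
Stratum 1 (Urban): n₁ = 99, n₀ = 79, n = 178; a·n₀/n = 59·79/178 = 26.1854; c·n₁/n = 32·99/178 = 17.7978
Stratum 2 (Rural): n₁ = 177, n₀ = 398, n = 575; a·n₀/n = 162·398/575 = 112.1322; c·n₁/n = 190·177/575 = 58.4870
RR_MH = (26.1854 + 112.1322) / (17.7978 + 58.4870) = 138.3176 / 76.2847 = 1.81318

1.813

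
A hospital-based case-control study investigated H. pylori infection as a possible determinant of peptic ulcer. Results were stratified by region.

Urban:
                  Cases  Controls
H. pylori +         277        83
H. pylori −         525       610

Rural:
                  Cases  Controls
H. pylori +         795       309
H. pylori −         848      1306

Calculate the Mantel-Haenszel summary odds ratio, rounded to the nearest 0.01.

3.94

OR_MH = Σ(aᵢdᵢ/nᵢ) / Σ(bᵢcᵢ/nᵢ), where nᵢ is the stratum total.
Stratum 1 (Urban): n = 1495; a·d/n = 277·610/1495 = 113.0234; b·c/n = 83·525/1495 = 29.1472
Stratum 2 (Rural): n = 3258; a·d/n = 795·1306/3258 = 318.6832; b·c/n = 309·848/3258 = 80.4273
OR_MH = (113.0234 + 318.6832) / (29.1472 + 80.4273) = 431.7067 / 109.5744 = 3.93985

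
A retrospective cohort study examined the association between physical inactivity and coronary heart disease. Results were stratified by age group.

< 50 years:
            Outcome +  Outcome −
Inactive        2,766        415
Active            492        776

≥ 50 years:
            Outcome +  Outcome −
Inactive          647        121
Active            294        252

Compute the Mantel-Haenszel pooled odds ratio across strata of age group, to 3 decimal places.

OR_MH = Σ(aᵢdᵢ/nᵢ) / Σ(bᵢcᵢ/nᵢ), where nᵢ is the stratum total.
Stratum 1 (< 50 years): n = 4449; a·d/n = 2766·776/4449 = 482.4491; b·c/n = 415·492/4449 = 45.8935
Stratum 2 (≥ 50 years): n = 1314; a·d/n = 647·252/1314 = 124.0822; b·c/n = 121·294/1314 = 27.0731
OR_MH = (482.4491 + 124.0822) / (45.8935 + 27.0731) = 606.5313 / 72.9665 = 8.31246

8.312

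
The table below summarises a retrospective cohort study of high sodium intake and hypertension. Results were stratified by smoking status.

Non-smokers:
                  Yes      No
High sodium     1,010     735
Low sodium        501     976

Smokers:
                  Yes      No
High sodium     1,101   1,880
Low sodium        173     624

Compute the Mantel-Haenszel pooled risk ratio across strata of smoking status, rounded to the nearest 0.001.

1.705

RR_MH = Σ(aᵢ·n₀ᵢ/nᵢ) / Σ(cᵢ·n₁ᵢ/nᵢ), with n₁ᵢ = aᵢ+bᵢ (exposed), n₀ᵢ = cᵢ+dᵢ (unexposed), nᵢ = n₁ᵢ+n₀ᵢ.
Stratum 1 (Non-smokers): n₁ = 1745, n₀ = 1477, n = 3222; a·n₀/n = 1010·1477/3222 = 462.9950; c·n₁/n = 501·1745/3222 = 271.3361
Stratum 2 (Smokers): n₁ = 2981, n₀ = 797, n = 3778; a·n₀/n = 1101·797/3778 = 232.2650; c·n₁/n = 173·2981/3778 = 136.5042
RR_MH = (462.9950 + 232.2650) / (271.3361 + 136.5042) = 695.2600 / 407.8404 = 1.70474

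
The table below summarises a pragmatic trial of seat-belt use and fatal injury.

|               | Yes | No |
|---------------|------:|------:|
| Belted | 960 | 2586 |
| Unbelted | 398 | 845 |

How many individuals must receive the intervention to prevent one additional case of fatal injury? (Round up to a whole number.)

21

Risk in treated group = 960/3546 = 0.27073; risk in control = 398/1243 = 0.32019.
Absolute risk reduction = 0.32019 − 0.27073 = 0.04947
NNT = 1 / ARR = 1 / 0.04947 = 20.216 → round up → 21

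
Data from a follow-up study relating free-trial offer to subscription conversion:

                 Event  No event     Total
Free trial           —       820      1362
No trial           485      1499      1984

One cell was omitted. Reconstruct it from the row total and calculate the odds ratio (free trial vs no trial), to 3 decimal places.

The missing cell is in the exposed row: 1362 − 820 = 542.
So a = 542, b = 820, c = 485, d = 1499.
OR = (a·d)/(b·c) = (542 × 1499) / (820 × 485) = 812458 / 397700 = 2.04289

2.043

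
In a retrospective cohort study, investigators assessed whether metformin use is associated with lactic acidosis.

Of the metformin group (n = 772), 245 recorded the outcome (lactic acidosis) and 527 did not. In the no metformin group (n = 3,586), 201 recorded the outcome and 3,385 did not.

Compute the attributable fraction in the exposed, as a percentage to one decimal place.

82.3

From the description: a = 245, b = 527, c = 201, d = 3385.
Risk in exposed = 245/772 = 0.31736; risk in unexposed = 201/3586 = 0.05605.
RR = 0.31736/0.05605 = 5.66191
AR% = (RR − 1)/RR × 100 = (5.66191 − 1)/5.66191 × 100 = 82.3381%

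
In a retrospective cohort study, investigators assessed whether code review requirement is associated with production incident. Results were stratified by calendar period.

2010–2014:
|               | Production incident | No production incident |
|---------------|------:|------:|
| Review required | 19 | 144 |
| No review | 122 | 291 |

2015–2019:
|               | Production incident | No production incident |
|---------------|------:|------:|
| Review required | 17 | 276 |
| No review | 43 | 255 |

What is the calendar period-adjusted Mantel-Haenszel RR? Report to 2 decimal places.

RR_MH = Σ(aᵢ·n₀ᵢ/nᵢ) / Σ(cᵢ·n₁ᵢ/nᵢ), with n₁ᵢ = aᵢ+bᵢ (exposed), n₀ᵢ = cᵢ+dᵢ (unexposed), nᵢ = n₁ᵢ+n₀ᵢ.
Stratum 1 (2010–2014): n₁ = 163, n₀ = 413, n = 576; a·n₀/n = 19·413/576 = 13.6233; c·n₁/n = 122·163/576 = 34.5243
Stratum 2 (2015–2019): n₁ = 293, n₀ = 298, n = 591; a·n₀/n = 17·298/591 = 8.5719; c·n₁/n = 43·293/591 = 21.3181
RR_MH = (13.6233 + 8.5719) / (34.5243 + 21.3181) = 22.1952 / 55.8424 = 0.39746

0.40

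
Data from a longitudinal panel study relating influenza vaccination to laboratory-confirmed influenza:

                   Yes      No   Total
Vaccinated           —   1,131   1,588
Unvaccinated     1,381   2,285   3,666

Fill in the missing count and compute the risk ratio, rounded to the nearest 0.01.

0.76

The missing cell is in the exposed row: 1588 − 1131 = 457.
So a = 457, b = 1131, c = 1381, d = 2285.
RR = [a/(a+b)] / [c/(c+d)] = (457/1588) / (1381/3666) = 0.28778/0.37670 = 0.76395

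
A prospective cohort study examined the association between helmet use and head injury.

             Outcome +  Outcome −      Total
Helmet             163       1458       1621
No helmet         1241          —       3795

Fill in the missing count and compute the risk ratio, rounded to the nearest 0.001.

0.307

The missing cell is in the unexposed row: 3795 − 1241 = 2554.
So a = 163, b = 1458, c = 1241, d = 2554.
RR = [a/(a+b)] / [c/(c+d)] = (163/1621) / (1241/3795) = 0.10056/0.32701 = 0.30750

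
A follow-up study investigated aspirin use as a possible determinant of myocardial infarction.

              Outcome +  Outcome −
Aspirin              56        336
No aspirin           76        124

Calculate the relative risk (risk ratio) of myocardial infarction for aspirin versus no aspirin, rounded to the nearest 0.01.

Cells: a = 56, b = 336, c = 76, d = 124.
Risk in exposed = 56/392 = 0.14286; risk in unexposed = 76/200 = 0.38000.
RR = 0.14286 / 0.38000 = 0.37594
The risk is 62% lower among the exposed than among the unexposed.

0.38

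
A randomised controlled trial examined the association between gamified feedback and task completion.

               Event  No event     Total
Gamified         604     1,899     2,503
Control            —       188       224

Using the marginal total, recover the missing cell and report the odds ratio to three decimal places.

The missing cell is in the unexposed row: 224 − 188 = 36.
So a = 604, b = 1899, c = 36, d = 188.
OR = (a·d)/(b·c) = (604 × 188) / (1899 × 36) = 113552 / 68364 = 1.66099

1.661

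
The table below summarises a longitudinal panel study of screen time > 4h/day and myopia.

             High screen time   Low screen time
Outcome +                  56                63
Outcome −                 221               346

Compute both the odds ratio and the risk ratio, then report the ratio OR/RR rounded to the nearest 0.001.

1.060

Reading the table with exposure as columns: a = 56 (High screen time, case), b = 221 (High screen time, non-case), c = 63 (Low screen time, case), d = 346.
OR = (56·346)/(221·63) = 19376/13923 = 1.39165
Risk in exposed = 56/277 = 0.20217; risk in unexposed = 63/409 = 0.15403; RR = 1.31247
OR/RR = 1.39165 / 1.31247 = 1.06033
The outcome is not rare, so the OR lies further from 1 than the RR.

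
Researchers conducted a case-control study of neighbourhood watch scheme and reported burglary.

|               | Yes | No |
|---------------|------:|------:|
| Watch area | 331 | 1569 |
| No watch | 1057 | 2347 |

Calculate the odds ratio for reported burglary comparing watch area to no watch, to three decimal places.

0.468

Cells: a = 331, b = 1569, c = 1057, d = 2347.
OR = (a·d)/(b·c) = (331 × 2347) / (1569 × 1057) = 776857 / 1658433 = 0.46843
Exposure is associated with lower odds of reported burglary (OR = 0.47 < 1).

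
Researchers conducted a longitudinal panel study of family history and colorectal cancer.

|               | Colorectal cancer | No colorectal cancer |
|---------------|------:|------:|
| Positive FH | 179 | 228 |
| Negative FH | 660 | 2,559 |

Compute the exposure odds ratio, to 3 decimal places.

Cells: a = 179, b = 228, c = 660, d = 2559.
OR = (a·d)/(b·c) = (179 × 2559) / (228 × 660) = 458061 / 150480 = 3.04400
The odds of colorectal cancer are about 3.04 times as high in the positive fh group.

3.044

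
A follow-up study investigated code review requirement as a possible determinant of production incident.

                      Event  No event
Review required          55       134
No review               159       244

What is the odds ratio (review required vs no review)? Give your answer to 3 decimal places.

0.630

Cells: a = 55, b = 134, c = 159, d = 244.
OR = (a·d)/(b·c) = (55 × 244) / (134 × 159) = 13420 / 21306 = 0.62987
Exposure is associated with lower odds of production incident (OR = 0.63 < 1).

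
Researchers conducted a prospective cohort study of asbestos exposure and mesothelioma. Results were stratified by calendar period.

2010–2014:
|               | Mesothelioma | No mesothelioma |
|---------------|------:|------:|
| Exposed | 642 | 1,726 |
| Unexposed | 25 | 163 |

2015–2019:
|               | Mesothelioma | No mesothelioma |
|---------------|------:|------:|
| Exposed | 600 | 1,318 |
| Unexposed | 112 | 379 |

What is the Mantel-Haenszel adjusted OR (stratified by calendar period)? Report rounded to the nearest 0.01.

OR_MH = Σ(aᵢdᵢ/nᵢ) / Σ(bᵢcᵢ/nᵢ), where nᵢ is the stratum total.
Stratum 1 (2010–2014): n = 2556; a·d/n = 642·163/2556 = 40.9413; b·c/n = 1726·25/2556 = 16.8818
Stratum 2 (2015–2019): n = 2409; a·d/n = 600·379/2409 = 94.3960; b·c/n = 1318·112/2409 = 61.2769
OR_MH = (40.9413 + 94.3960) / (16.8818 + 61.2769) = 135.3373 / 78.1587 = 1.73157

1.73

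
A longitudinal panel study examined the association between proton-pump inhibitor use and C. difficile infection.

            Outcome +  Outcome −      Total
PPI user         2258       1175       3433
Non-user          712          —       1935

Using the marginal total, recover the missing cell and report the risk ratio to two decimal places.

1.79

The missing cell is in the unexposed row: 1935 − 712 = 1223.
So a = 2258, b = 1175, c = 712, d = 1223.
RR = [a/(a+b)] / [c/(c+d)] = (2258/3433) / (712/1935) = 0.65773/0.36796 = 1.78752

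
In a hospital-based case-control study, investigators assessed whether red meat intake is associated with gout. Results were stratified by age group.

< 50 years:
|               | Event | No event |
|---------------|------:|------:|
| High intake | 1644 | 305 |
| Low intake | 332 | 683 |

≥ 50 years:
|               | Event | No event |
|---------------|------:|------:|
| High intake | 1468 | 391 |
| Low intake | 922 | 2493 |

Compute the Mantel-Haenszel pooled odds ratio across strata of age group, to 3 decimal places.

10.464

OR_MH = Σ(aᵢdᵢ/nᵢ) / Σ(bᵢcᵢ/nᵢ), where nᵢ is the stratum total.
Stratum 1 (< 50 years): n = 2964; a·d/n = 1644·683/2964 = 378.8300; b·c/n = 305·332/2964 = 34.1633
Stratum 2 (≥ 50 years): n = 5274; a·d/n = 1468·2493/5274 = 693.9181; b·c/n = 391·922/5274 = 68.3546
OR_MH = (378.8300 + 693.9181) / (34.1633 + 68.3546) = 1072.7480 / 102.5179 = 10.46401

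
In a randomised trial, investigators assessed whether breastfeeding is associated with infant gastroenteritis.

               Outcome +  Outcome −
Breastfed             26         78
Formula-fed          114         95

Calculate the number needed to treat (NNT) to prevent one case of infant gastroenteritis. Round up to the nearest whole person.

Risk in treated group = 26/104 = 0.25000; risk in control = 114/209 = 0.54545.
Absolute risk reduction = 0.54545 − 0.25000 = 0.29545
NNT = 1 / ARR = 1 / 0.29545 = 3.385 → round up → 4

4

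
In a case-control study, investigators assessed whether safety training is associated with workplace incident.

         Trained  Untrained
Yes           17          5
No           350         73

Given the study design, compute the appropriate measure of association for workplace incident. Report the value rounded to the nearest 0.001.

0.709

Reading the table with exposure as columns: a = 17 (Trained, case), b = 350 (Trained, non-case), c = 5 (Untrained, case), d = 73.
This is a case-control study: participants were sampled on outcome status, so risks in the source population cannot be estimated directly — relative risk is not valid here. The odds ratio is the appropriate measure.
OR = (a·d)/(b·c) = (17 × 73) / (350 × 5) = 1241 / 1750 = 0.70914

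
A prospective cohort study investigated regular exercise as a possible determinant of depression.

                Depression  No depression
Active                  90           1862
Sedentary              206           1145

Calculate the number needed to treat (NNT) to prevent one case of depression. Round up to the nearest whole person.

Risk in treated group = 90/1952 = 0.04611; risk in control = 206/1351 = 0.15248.
Absolute risk reduction = 0.15248 − 0.04611 = 0.10637
NNT = 1 / ARR = 1 / 0.10637 = 9.401 → round up → 10

10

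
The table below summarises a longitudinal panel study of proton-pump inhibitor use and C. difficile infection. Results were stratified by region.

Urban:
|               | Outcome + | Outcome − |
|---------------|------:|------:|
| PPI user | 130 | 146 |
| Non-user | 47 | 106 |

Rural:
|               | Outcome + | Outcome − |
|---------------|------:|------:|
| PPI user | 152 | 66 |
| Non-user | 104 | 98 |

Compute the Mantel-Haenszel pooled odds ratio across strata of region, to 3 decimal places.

2.090

OR_MH = Σ(aᵢdᵢ/nᵢ) / Σ(bᵢcᵢ/nᵢ), where nᵢ is the stratum total.
Stratum 1 (Urban): n = 429; a·d/n = 130·106/429 = 32.1212; b·c/n = 146·47/429 = 15.9953
Stratum 2 (Rural): n = 420; a·d/n = 152·98/420 = 35.4667; b·c/n = 66·104/420 = 16.3429
OR_MH = (32.1212 + 35.4667) / (15.9953 + 16.3429) = 67.5879 / 32.3382 = 2.09003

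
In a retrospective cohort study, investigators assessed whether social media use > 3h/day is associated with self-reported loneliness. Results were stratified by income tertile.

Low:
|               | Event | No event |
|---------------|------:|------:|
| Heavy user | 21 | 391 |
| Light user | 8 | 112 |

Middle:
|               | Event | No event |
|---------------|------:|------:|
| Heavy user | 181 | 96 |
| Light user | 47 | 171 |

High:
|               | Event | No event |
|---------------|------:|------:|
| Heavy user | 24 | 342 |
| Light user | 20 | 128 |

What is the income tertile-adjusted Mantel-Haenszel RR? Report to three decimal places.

1.955

RR_MH = Σ(aᵢ·n₀ᵢ/nᵢ) / Σ(cᵢ·n₁ᵢ/nᵢ), with n₁ᵢ = aᵢ+bᵢ (exposed), n₀ᵢ = cᵢ+dᵢ (unexposed), nᵢ = n₁ᵢ+n₀ᵢ.
Stratum 1 (Low): n₁ = 412, n₀ = 120, n = 532; a·n₀/n = 21·120/532 = 4.7368; c·n₁/n = 8·412/532 = 6.1955
Stratum 2 (Middle): n₁ = 277, n₀ = 218, n = 495; a·n₀/n = 181·218/495 = 79.7131; c·n₁/n = 47·277/495 = 26.3010
Stratum 3 (High): n₁ = 366, n₀ = 148, n = 514; a·n₀/n = 24·148/514 = 6.9105; c·n₁/n = 20·366/514 = 14.2412
RR_MH = (4.7368 + 79.7131 + 6.9105) / (6.1955 + 26.3010 + 14.2412) = 91.3605 / 46.7377 = 1.95475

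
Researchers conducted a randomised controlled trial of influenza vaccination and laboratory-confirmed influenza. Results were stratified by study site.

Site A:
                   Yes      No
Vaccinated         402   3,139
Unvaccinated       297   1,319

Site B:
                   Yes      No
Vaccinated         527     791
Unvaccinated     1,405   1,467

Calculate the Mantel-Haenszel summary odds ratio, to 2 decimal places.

0.64

OR_MH = Σ(aᵢdᵢ/nᵢ) / Σ(bᵢcᵢ/nᵢ), where nᵢ is the stratum total.
Stratum 1 (Site A): n = 5157; a·d/n = 402·1319/5157 = 102.8191; b·c/n = 3139·297/5157 = 180.7801
Stratum 2 (Site B): n = 4190; a·d/n = 527·1467/4190 = 184.5129; b·c/n = 791·1405/4190 = 265.2399
OR_MH = (102.8191 + 184.5129) / (180.7801 + 265.2399) = 287.3320 / 446.0200 = 0.64421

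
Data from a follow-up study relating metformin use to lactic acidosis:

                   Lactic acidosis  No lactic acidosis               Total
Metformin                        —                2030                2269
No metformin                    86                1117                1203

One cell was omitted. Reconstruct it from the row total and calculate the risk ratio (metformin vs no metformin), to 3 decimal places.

1.473

The missing cell is in the exposed row: 2269 − 2030 = 239.
So a = 239, b = 2030, c = 86, d = 1117.
RR = [a/(a+b)] / [c/(c+d)] = (239/2269) / (86/1203) = 0.10533/0.07149 = 1.47343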